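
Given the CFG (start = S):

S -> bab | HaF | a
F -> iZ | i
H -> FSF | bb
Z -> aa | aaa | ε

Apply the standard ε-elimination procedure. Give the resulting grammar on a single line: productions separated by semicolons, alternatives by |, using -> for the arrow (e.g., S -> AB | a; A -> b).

Nullable set: {Z}.
F -> iZ: Z nullable, giving i | iZ.
Drop Z -> ε.
Unchanged (no nullable symbols): S -> HaF; S -> a; S -> bab; F -> i; H -> FSF; H -> bb; Z -> aa; Z -> aaa.

S -> a | HaF | bab; F -> i | iZ; H -> bb | FSF; Z -> aa | aaa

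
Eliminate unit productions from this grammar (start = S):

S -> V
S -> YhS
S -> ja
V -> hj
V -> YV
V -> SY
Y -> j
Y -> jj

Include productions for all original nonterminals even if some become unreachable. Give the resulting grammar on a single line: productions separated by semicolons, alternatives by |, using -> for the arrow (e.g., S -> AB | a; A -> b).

S -> SY | YV | hj | ja | YhS; V -> SY | YV | hj; Y -> j | jj

Unit productions: S->V.
Unit pairs (A ⇒* B via units): (S,V).
S: inherits non-unit rules of {S, V} → SY | YV | YhS | hj | ja.
V: inherits non-unit rules of {V} → SY | YV | hj.
Y: inherits non-unit rules of {Y} → j | jj.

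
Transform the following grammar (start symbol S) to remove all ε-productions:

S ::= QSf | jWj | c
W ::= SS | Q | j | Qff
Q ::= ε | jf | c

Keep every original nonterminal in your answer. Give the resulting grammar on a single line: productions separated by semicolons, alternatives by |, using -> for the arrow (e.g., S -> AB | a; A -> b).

Nullable set: {Q, W}.
S -> QSf: Q nullable, giving QSf | Sf.
S -> jWj: W nullable, giving jWj | jj.
Drop Q -> ε.
W -> Q: Q nullable, giving Q.
W -> Qff: Q nullable, giving Qff | ff.
Unchanged (no nullable symbols): S -> c; Q -> c; Q -> jf; W -> SS; W -> j.

S -> c | Sf | jj | QSf | jWj; Q -> c | jf; W -> Q | j | SS | ff | Qff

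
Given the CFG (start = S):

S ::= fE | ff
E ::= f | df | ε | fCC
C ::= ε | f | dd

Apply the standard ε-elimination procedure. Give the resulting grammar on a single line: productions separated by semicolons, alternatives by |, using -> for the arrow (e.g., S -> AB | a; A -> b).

S -> f | fE | ff; C -> f | dd; E -> f | df | fC | fCC

Nullable set: {C, E}.
S -> fE: E nullable, giving f | fE.
Drop C -> ε.
Drop E -> ε.
E -> fCC: C, C nullable, giving f | fC | fCC.
Unchanged (no nullable symbols): S -> ff; C -> dd; C -> f; E -> df; E -> f.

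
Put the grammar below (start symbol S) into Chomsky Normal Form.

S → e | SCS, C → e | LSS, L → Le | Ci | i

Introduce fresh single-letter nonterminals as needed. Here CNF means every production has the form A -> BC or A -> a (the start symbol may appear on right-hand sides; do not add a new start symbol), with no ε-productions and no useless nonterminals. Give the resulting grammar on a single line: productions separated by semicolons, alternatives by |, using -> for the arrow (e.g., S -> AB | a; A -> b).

S -> e | SE; A -> i; B -> e; C -> e | LD; D -> SS; E -> CS; L -> i | CA | LB

No ε-productions.
No unit productions to eliminate.
TERM: introduce B -> e, A -> i and substitute in every rule of length ≥2.
BIN: C -> LSS becomes C -> LD, D -> SS; S -> SCS becomes S -> SE, E -> CS.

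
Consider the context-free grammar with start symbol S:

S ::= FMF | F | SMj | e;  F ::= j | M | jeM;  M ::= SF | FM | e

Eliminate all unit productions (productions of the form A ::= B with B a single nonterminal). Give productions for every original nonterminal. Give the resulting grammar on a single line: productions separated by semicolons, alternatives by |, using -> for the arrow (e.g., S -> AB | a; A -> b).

Unit productions: F->M, S->F.
Unit pairs (A ⇒* B via units): (F,M), (S,F), (S,M).
S: inherits non-unit rules of {F, M, S} → FM | FMF | SF | SMj | e | j | jeM.
F: inherits non-unit rules of {F, M} → FM | SF | e | j | jeM.
M: inherits non-unit rules of {M} → FM | SF | e.

S -> e | j | FM | SF | FMF | SMj | jeM; F -> e | j | FM | SF | jeM; M -> e | FM | SF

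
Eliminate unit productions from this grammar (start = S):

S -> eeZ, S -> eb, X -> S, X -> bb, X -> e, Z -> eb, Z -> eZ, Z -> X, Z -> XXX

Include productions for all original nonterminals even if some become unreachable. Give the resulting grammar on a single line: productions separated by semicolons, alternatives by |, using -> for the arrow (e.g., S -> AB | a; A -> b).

Unit productions: X->S, Z->X.
Unit pairs (A ⇒* B via units): (X,S), (Z,S), (Z,X).
S: inherits non-unit rules of {S} → eb | eeZ.
X: inherits non-unit rules of {S, X} → bb | e | eb | eeZ.
Z: inherits non-unit rules of {S, X, Z} → XXX | bb | e | eZ | eb | eeZ.

S -> eb | eeZ; X -> e | bb | eb | eeZ; Z -> e | bb | eZ | eb | XXX | eeZ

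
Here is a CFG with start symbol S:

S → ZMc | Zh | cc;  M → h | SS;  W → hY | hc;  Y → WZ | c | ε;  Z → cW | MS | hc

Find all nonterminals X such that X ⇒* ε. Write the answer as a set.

Directly nullable (have an ε-rule): {Y}.
Not nullable: M, S, W, Z — each has a terminal in every rule's right-hand side or depends on a non-nullable symbol.

{Y}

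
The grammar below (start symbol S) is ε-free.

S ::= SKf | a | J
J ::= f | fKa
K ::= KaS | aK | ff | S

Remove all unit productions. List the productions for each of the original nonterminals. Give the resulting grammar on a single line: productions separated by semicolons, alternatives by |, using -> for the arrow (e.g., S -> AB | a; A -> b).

S -> a | f | SKf | fKa; J -> f | fKa; K -> a | f | aK | ff | KaS | SKf | fKa

Unit productions: K->S, S->J.
Unit pairs (A ⇒* B via units): (K,J), (K,S), (S,J).
S: inherits non-unit rules of {J, S} → SKf | a | f | fKa.
J: inherits non-unit rules of {J} → f | fKa.
K: inherits non-unit rules of {J, K, S} → KaS | SKf | a | aK | f | fKa | ff.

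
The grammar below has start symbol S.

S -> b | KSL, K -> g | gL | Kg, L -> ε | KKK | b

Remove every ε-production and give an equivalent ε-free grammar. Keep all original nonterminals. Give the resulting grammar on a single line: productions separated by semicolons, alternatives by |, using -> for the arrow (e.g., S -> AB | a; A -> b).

Nullable set: {L}.
S -> KSL: L nullable, giving KS | KSL.
K -> gL: L nullable, giving g | gL.
Drop L -> ε.
Unchanged (no nullable symbols): S -> b; K -> Kg; K -> g; L -> KKK; L -> b.

S -> b | KS | KSL; K -> g | Kg | gL; L -> b | KKK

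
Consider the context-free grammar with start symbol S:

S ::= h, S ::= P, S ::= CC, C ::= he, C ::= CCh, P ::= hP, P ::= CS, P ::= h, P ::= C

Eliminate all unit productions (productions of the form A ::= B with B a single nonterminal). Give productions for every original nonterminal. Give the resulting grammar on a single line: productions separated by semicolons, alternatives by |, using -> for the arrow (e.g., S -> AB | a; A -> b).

Unit productions: P->C, S->P.
Unit pairs (A ⇒* B via units): (P,C), (S,C), (S,P).
S: inherits non-unit rules of {C, P, S} → CC | CCh | CS | h | hP | he.
C: inherits non-unit rules of {C} → CCh | he.
P: inherits non-unit rules of {C, P} → CCh | CS | h | hP | he.

S -> h | CC | CS | hP | he | CCh; C -> he | CCh; P -> h | CS | hP | he | CCh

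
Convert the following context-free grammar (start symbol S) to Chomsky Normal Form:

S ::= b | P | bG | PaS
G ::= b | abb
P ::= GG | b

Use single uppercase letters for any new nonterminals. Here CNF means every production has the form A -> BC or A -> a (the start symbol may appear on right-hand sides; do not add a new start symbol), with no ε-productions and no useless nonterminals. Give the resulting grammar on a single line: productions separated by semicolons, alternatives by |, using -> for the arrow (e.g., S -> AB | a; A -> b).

S -> b | BG | GG | PD; A -> a; B -> b; C -> BB; D -> AS; G -> b | AC; P -> b | GG

No ε-productions.
After unit-elimination: S -> b | GG | bG | PaS; G -> b | abb; P -> b | GG.
TERM: introduce A -> a, B -> b and substitute in every rule of length ≥2.
BIN: G -> ABB becomes G -> AC, C -> BB; S -> PAS becomes S -> PD, D -> AS.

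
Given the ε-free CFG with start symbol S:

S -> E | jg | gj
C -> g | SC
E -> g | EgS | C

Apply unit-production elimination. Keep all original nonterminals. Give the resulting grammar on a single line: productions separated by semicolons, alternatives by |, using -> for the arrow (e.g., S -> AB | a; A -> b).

Unit productions: E->C, S->E.
Unit pairs (A ⇒* B via units): (E,C), (S,C), (S,E).
S: inherits non-unit rules of {C, E, S} → EgS | SC | g | gj | jg.
C: inherits non-unit rules of {C} → SC | g.
E: inherits non-unit rules of {C, E} → EgS | SC | g.

S -> g | SC | gj | jg | EgS; C -> g | SC; E -> g | SC | EgS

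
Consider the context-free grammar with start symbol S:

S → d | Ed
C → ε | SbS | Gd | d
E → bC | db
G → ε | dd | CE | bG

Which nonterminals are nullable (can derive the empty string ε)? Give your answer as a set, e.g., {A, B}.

{C, G}

Directly nullable (have an ε-rule): {C, G}.
Not nullable: E, S — each has a terminal in every rule's right-hand side or depends on a non-nullable symbol.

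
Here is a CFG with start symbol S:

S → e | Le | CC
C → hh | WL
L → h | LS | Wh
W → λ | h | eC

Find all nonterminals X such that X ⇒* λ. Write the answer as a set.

{W}

Directly nullable (have an ε-rule): {W}.
Not nullable: C, L, S — each has a terminal in every rule's right-hand side or depends on a non-nullable symbol.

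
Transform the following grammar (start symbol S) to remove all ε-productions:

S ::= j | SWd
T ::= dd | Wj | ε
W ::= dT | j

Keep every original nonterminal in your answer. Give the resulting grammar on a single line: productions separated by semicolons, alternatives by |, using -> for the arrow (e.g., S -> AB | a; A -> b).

Nullable set: {T}.
Drop T -> ε.
W -> dT: T nullable, giving d | dT.
Unchanged (no nullable symbols): S -> SWd; S -> j; T -> Wj; T -> dd; W -> j.

S -> j | SWd; T -> Wj | dd; W -> d | j | dT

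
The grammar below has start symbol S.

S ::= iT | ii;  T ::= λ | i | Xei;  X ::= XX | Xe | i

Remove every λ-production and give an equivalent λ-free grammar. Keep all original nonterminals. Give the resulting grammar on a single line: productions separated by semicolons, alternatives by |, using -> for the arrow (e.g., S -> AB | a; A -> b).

S -> i | iT | ii; T -> i | Xei; X -> i | XX | Xe

Nullable set: {T}.
S -> iT: T nullable, giving i | iT.
Drop T -> λ.
Unchanged (no nullable symbols): S -> ii; T -> Xei; T -> i; X -> XX; X -> Xe; X -> i.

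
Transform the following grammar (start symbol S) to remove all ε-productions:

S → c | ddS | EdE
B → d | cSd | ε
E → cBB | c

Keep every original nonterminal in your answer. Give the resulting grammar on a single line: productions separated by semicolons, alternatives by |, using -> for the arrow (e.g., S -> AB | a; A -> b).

Nullable set: {B}.
Drop B -> ε.
E -> cBB: B, B nullable, giving c | cB | cBB.
Unchanged (no nullable symbols): S -> EdE; S -> c; S -> ddS; B -> cSd; B -> d; E -> c.

S -> c | EdE | ddS; B -> d | cSd; E -> c | cB | cBB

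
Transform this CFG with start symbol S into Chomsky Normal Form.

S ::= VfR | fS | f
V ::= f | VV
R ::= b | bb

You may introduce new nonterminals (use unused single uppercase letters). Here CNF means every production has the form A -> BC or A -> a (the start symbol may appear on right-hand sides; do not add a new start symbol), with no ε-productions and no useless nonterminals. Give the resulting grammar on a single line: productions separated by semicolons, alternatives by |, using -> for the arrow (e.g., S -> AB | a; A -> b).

S -> f | BS | VC; A -> b; B -> f; C -> BR; R -> b | AA; V -> f | VV

No ε-productions.
No unit productions to eliminate.
TERM: introduce A -> b, B -> f and substitute in every rule of length ≥2.
BIN: S -> VBR becomes S -> VC, C -> BR.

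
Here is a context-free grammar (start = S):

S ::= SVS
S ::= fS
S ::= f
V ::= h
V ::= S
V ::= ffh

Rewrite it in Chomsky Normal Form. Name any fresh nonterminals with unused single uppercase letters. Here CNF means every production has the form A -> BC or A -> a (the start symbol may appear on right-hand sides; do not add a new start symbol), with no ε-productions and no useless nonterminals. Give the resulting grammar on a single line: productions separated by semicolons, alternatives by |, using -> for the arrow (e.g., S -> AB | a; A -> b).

No ε-productions.
After unit-elimination: S -> f | fS | SVS; V -> f | h | fS | SVS | ffh.
TERM: introduce A -> f, B -> h and substitute in every rule of length ≥2.
BIN: S -> SVS becomes S -> SC, C -> VS; V -> AAB becomes V -> AD, D -> AB; V -> SVS becomes V -> SE, E -> VS.

S -> f | AS | SC; A -> f; B -> h; C -> VS; D -> AB; E -> VS; V -> f | h | AD | AS | SE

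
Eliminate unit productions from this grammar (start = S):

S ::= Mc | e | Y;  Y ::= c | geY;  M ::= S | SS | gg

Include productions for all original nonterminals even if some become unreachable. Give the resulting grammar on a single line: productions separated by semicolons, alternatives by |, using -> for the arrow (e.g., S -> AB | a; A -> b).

S -> c | e | Mc | geY; M -> c | e | Mc | SS | gg | geY; Y -> c | geY

Unit productions: M->S, S->Y.
Unit pairs (A ⇒* B via units): (M,S), (M,Y), (S,Y).
S: inherits non-unit rules of {S, Y} → Mc | c | e | geY.
M: inherits non-unit rules of {M, S, Y} → Mc | SS | c | e | geY | gg.
Y: inherits non-unit rules of {Y} → c | geY.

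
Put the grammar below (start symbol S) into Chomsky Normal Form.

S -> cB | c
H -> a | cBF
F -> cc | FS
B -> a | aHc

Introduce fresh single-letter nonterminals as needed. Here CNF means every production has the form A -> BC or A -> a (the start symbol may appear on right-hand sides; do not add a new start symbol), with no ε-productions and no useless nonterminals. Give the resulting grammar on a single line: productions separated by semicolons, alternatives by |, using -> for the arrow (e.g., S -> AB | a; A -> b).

S -> c | CB; A -> a; B -> a | AD; C -> c; D -> HC; E -> BF; F -> CC | FS; H -> a | CE

No ε-productions.
No unit productions to eliminate.
TERM: introduce A -> a, C -> c and substitute in every rule of length ≥2.
BIN: B -> AHC becomes B -> AD, D -> HC; H -> CBF becomes H -> CE, E -> BF.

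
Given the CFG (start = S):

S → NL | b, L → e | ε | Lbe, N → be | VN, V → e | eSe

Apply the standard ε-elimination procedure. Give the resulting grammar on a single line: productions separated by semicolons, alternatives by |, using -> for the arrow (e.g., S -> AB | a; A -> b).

Nullable set: {L}.
S -> NL: L nullable, giving N | NL.
Drop L -> ε.
L -> Lbe: L nullable, giving Lbe | be.
Unchanged (no nullable symbols): S -> b; L -> e; N -> VN; N -> be; V -> e; V -> eSe.

S -> N | b | NL; L -> e | be | Lbe; N -> VN | be; V -> e | eSe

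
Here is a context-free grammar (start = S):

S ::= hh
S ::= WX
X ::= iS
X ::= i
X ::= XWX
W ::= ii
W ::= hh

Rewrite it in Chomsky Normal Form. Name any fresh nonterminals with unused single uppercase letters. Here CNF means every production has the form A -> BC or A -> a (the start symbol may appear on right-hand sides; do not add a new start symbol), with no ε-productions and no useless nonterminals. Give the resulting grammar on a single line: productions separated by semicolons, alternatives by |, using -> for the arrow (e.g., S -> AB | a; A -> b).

S -> AA | WX; A -> h; B -> i; C -> WX; W -> AA | BB; X -> i | BS | XC

No ε-productions.
No unit productions to eliminate.
TERM: introduce A -> h, B -> i and substitute in every rule of length ≥2.
BIN: X -> XWX becomes X -> XC, C -> WX.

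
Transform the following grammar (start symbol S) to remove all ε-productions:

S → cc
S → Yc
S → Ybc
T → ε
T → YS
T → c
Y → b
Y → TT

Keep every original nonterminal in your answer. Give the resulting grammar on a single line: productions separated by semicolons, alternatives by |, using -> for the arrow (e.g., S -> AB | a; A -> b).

S -> c | Yc | bc | cc | Ybc; T -> S | c | YS; Y -> T | b | TT

Nullable set: {T, Y}.
S -> Ybc: Y nullable, giving Ybc | bc.
S -> Yc: Y nullable, giving Yc | c.
Drop T -> ε.
T -> YS: Y nullable, giving S | YS.
Y -> TT: T, T nullable, giving T | TT.
Unchanged (no nullable symbols): S -> cc; T -> c; Y -> b.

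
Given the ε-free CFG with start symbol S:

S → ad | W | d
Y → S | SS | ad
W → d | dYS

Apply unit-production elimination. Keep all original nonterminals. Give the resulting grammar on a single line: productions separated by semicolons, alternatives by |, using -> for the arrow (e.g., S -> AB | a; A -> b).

Unit productions: S->W, Y->S.
Unit pairs (A ⇒* B via units): (S,W), (Y,S), (Y,W).
S: inherits non-unit rules of {S, W} → ad | d | dYS.
W: inherits non-unit rules of {W} → d | dYS.
Y: inherits non-unit rules of {S, W, Y} → SS | ad | d | dYS.

S -> d | ad | dYS; W -> d | dYS; Y -> d | SS | ad | dYS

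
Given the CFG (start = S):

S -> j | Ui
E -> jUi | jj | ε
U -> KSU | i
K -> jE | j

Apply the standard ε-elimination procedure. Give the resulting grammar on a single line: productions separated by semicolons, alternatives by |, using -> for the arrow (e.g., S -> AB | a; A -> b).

Nullable set: {E}.
Drop E -> ε.
K -> jE: E nullable, giving j | jE.
Unchanged (no nullable symbols): S -> Ui; S -> j; E -> jUi; E -> jj; K -> j; U -> KSU; U -> i.

S -> j | Ui; E -> jj | jUi; K -> j | jE; U -> i | KSU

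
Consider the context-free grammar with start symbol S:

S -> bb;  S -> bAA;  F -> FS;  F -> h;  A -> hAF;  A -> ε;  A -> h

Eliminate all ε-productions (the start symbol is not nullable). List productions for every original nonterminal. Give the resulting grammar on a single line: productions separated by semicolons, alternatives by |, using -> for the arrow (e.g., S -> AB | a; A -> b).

Nullable set: {A}.
S -> bAA: A, A nullable, giving b | bA | bAA.
Drop A -> ε.
A -> hAF: A nullable, giving hAF | hF.
Unchanged (no nullable symbols): S -> bb; A -> h; F -> FS; F -> h.

S -> b | bA | bb | bAA; A -> h | hF | hAF; F -> h | FS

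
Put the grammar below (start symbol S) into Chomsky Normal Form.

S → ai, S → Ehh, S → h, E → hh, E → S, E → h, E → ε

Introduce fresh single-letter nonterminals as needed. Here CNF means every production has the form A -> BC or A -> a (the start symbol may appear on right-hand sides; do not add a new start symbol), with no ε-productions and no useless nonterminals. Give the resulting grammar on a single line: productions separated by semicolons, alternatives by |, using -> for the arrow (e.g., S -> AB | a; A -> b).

S -> h | AA | BC | EF; A -> h; B -> a; C -> i; D -> AA; E -> h | AA | BC | ED; F -> AA

Nullable: {E}; after ε-elimination: S -> h | ai | hh | Ehh; E -> S | h | hh.
After unit-elimination: S -> h | ai | hh | Ehh; E -> h | ai | hh | Ehh.
TERM: introduce B -> a, A -> h, C -> i and substitute in every rule of length ≥2.
BIN: E -> EAA becomes E -> ED, D -> AA; S -> EAA becomes S -> EF, F -> AA.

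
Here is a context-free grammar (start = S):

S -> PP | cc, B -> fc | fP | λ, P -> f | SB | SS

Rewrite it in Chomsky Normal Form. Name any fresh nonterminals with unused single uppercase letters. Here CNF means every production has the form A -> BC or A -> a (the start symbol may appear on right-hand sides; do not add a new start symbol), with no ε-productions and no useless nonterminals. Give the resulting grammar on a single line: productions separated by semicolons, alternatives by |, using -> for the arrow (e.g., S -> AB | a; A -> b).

Nullable: {B}; after ε-elimination: S -> PP | cc; B -> fP | fc; P -> S | f | SB | SS.
After unit-elimination: S -> PP | cc; B -> fP | fc; P -> f | PP | SB | SS | cc.
TERM: introduce C -> c, A -> f and substitute in every rule of length ≥2.

S -> CC | PP; A -> f; B -> AC | AP; C -> c; P -> f | CC | PP | SB | SS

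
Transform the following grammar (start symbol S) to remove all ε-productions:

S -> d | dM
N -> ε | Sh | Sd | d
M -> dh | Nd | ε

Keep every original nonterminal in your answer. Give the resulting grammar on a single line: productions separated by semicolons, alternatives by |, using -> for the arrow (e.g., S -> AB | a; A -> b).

S -> d | dM; M -> d | Nd | dh; N -> d | Sd | Sh

Nullable set: {M, N}.
S -> dM: M nullable, giving d | dM.
Drop M -> ε.
M -> Nd: N nullable, giving Nd | d.
Drop N -> ε.
Unchanged (no nullable symbols): S -> d; M -> dh; N -> Sd; N -> Sh; N -> d.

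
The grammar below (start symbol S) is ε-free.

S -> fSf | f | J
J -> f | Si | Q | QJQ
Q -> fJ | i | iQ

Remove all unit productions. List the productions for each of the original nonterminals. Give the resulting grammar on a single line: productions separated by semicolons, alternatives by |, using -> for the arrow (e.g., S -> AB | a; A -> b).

S -> f | i | Si | fJ | iQ | QJQ | fSf; J -> f | i | Si | fJ | iQ | QJQ; Q -> i | fJ | iQ

Unit productions: J->Q, S->J.
Unit pairs (A ⇒* B via units): (J,Q), (S,J), (S,Q).
S: inherits non-unit rules of {J, Q, S} → QJQ | Si | f | fJ | fSf | i | iQ.
J: inherits non-unit rules of {J, Q} → QJQ | Si | f | fJ | i | iQ.
Q: inherits non-unit rules of {Q} → fJ | i | iQ.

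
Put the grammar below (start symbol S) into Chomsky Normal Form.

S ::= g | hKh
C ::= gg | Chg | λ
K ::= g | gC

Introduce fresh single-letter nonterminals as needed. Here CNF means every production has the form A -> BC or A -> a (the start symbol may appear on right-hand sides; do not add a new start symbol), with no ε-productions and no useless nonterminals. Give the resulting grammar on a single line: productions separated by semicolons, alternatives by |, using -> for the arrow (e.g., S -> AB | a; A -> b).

Nullable: {C}; after ε-elimination: S -> g | hKh; C -> gg | hg | Chg; K -> g | gC.
No unit productions to eliminate.
TERM: introduce B -> g, A -> h and substitute in every rule of length ≥2.
BIN: C -> CAB becomes C -> CD, D -> AB; S -> AKA becomes S -> AE, E -> KA.

S -> g | AE; A -> h; B -> g; C -> AB | BB | CD; D -> AB; E -> KA; K -> g | BC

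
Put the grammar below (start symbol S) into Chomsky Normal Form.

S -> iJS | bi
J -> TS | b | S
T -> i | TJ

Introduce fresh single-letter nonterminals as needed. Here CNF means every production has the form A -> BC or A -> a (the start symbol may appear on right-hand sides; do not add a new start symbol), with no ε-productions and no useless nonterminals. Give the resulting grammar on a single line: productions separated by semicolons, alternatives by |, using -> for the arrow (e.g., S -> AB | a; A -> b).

S -> AB | BD; A -> b; B -> i; C -> JS; D -> JS; J -> b | AB | BC | TS; T -> i | TJ

No ε-productions.
After unit-elimination: S -> bi | iJS; J -> b | TS | bi | iJS; T -> i | TJ.
TERM: introduce A -> b, B -> i and substitute in every rule of length ≥2.
BIN: J -> BJS becomes J -> BC, C -> JS; S -> BJS becomes S -> BD, D -> JS.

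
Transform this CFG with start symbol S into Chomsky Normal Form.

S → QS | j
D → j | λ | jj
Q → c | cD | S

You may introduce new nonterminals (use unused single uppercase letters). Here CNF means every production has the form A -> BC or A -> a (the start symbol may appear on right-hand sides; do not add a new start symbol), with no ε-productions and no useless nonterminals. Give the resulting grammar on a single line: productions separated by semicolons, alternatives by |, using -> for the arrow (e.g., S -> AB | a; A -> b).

Nullable: {D}; after ε-elimination: S -> j | QS; D -> j | jj; Q -> S | c | cD.
After unit-elimination: S -> j | QS; D -> j | jj; Q -> c | j | QS | cD.
TERM: introduce B -> c, A -> j and substitute in every rule of length ≥2.

S -> j | QS; A -> j; B -> c; D -> j | AA; Q -> c | j | BD | QS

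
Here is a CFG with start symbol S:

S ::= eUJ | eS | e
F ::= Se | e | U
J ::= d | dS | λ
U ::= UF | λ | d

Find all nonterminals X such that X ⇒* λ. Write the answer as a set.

{F, J, U}

Directly nullable (have an ε-rule): {J, U}.
F is nullable via F -> U (every symbol on the right is already known nullable).
Not nullable: S — each has a terminal in every rule's right-hand side or depends on a non-nullable symbol.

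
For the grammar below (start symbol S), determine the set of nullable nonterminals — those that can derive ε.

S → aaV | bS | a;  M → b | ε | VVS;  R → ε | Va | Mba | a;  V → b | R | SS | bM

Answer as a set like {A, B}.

Directly nullable (have an ε-rule): {M, R}.
V is nullable via V -> R (every symbol on the right is already known nullable).
Not nullable: S — each has a terminal in every rule's right-hand side or depends on a non-nullable symbol.

{M, R, V}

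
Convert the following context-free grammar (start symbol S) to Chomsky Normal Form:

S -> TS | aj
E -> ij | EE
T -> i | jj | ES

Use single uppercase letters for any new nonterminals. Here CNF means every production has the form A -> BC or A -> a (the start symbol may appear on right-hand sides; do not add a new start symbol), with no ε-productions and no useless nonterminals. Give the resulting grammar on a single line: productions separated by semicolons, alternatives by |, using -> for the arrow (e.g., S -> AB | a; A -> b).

S -> CB | TS; A -> i; B -> j; C -> a; E -> AB | EE; T -> i | BB | ES

No ε-productions.
No unit productions to eliminate.
TERM: introduce C -> a, A -> i, B -> j and substitute in every rule of length ≥2.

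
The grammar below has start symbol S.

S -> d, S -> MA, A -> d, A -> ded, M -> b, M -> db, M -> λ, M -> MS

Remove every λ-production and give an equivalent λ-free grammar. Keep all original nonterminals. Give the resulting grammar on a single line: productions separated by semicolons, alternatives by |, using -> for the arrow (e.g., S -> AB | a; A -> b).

S -> A | d | MA; A -> d | ded; M -> S | b | MS | db

Nullable set: {M}.
S -> MA: M nullable, giving A | MA.
Drop M -> λ.
M -> MS: M nullable, giving MS | S.
Unchanged (no nullable symbols): S -> d; A -> d; A -> ded; M -> b; M -> db.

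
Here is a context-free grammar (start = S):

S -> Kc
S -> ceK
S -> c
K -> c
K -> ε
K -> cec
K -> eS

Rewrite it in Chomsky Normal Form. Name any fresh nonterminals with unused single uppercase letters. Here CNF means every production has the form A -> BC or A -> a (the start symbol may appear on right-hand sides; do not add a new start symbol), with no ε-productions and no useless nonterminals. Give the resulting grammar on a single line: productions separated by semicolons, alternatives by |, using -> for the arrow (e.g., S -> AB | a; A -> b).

S -> c | AB | AD | KA; A -> c; B -> e; C -> BA; D -> BK; K -> c | AC | BS

Nullable: {K}; after ε-elimination: S -> c | Kc | ce | ceK; K -> c | eS | cec.
No unit productions to eliminate.
TERM: introduce A -> c, B -> e and substitute in every rule of length ≥2.
BIN: K -> ABA becomes K -> AC, C -> BA; S -> ABK becomes S -> AD, D -> BK.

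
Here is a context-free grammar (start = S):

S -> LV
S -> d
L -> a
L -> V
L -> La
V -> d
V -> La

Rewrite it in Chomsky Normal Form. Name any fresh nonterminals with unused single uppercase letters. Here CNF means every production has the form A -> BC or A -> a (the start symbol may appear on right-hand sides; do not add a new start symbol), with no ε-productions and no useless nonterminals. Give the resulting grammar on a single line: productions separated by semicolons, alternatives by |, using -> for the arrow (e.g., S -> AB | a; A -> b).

S -> d | LV; A -> a; L -> a | d | LA; V -> d | LA

No ε-productions.
After unit-elimination: S -> d | LV; L -> a | d | La; V -> d | La.
TERM: introduce A -> a and substitute in every rule of length ≥2.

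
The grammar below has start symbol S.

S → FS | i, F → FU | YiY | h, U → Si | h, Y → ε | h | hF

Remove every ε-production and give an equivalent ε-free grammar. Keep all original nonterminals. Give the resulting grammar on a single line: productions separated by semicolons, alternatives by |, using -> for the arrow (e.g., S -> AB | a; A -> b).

S -> i | FS; F -> h | i | FU | Yi | iY | YiY; U -> h | Si; Y -> h | hF

Nullable set: {Y}.
F -> YiY: Y, Y nullable, giving Yi | YiY | i | iY.
Drop Y -> ε.
Unchanged (no nullable symbols): S -> FS; S -> i; F -> FU; F -> h; U -> Si; U -> h; Y -> h; Y -> hF.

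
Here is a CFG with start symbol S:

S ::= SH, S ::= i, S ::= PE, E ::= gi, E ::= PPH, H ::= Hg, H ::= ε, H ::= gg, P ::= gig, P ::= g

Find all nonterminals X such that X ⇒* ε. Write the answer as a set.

{H}

Directly nullable (have an ε-rule): {H}.
Not nullable: E, P, S — each has a terminal in every rule's right-hand side or depends on a non-nullable symbol.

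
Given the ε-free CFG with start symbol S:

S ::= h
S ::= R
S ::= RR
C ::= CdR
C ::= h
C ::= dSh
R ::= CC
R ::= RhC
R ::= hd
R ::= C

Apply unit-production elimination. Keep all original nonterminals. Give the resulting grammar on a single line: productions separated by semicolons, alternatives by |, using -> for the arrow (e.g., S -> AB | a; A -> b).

S -> h | CC | RR | hd | CdR | RhC | dSh; C -> h | CdR | dSh; R -> h | CC | hd | CdR | RhC | dSh

Unit productions: R->C, S->R.
Unit pairs (A ⇒* B via units): (R,C), (S,C), (S,R).
S: inherits non-unit rules of {C, R, S} → CC | CdR | RR | RhC | dSh | h | hd.
C: inherits non-unit rules of {C} → CdR | dSh | h.
R: inherits non-unit rules of {C, R} → CC | CdR | RhC | dSh | h | hd.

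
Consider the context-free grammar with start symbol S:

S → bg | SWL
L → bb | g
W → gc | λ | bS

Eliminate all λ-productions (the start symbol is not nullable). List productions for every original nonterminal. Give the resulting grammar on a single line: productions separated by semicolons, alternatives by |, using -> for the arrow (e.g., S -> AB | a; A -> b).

Nullable set: {W}.
S -> SWL: W nullable, giving SL | SWL.
Drop W -> λ.
Unchanged (no nullable symbols): S -> bg; L -> bb; L -> g; W -> bS; W -> gc.

S -> SL | bg | SWL; L -> g | bb; W -> bS | gc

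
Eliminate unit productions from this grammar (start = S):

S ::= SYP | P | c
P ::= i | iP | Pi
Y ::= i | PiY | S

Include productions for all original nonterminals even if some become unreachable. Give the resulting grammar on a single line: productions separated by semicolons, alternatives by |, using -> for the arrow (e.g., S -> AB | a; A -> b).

S -> c | i | Pi | iP | SYP; P -> i | Pi | iP; Y -> c | i | Pi | iP | PiY | SYP

Unit productions: S->P, Y->S.
Unit pairs (A ⇒* B via units): (S,P), (Y,P), (Y,S).
S: inherits non-unit rules of {P, S} → Pi | SYP | c | i | iP.
P: inherits non-unit rules of {P} → Pi | i | iP.
Y: inherits non-unit rules of {P, S, Y} → Pi | PiY | SYP | c | i | iP.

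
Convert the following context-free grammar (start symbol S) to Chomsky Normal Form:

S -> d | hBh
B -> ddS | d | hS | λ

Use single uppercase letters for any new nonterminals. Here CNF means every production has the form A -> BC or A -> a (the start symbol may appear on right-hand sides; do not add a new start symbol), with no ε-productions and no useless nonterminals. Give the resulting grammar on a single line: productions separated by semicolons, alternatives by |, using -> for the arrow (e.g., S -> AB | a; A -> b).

Nullable: {B}; after ε-elimination: S -> d | hh | hBh; B -> d | hS | ddS.
No unit productions to eliminate.
TERM: introduce A -> d, C -> h and substitute in every rule of length ≥2.
BIN: B -> AAS becomes B -> AD, D -> AS; S -> CBC becomes S -> CE, E -> BC.

S -> d | CC | CE; A -> d; B -> d | AD | CS; C -> h; D -> AS; E -> BC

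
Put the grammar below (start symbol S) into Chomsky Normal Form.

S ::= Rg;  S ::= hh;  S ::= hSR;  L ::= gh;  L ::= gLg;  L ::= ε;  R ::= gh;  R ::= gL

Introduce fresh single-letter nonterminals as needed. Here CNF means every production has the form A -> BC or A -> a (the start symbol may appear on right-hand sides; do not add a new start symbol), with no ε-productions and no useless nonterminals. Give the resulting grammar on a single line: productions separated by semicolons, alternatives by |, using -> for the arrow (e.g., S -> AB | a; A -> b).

S -> BB | BD | RA; A -> g; B -> h; C -> LA; D -> SR; L -> AA | AB | AC; R -> g | AB | AL

Nullable: {L}; after ε-elimination: S -> Rg | hh | hSR; L -> gg | gh | gLg; R -> g | gL | gh.
No unit productions to eliminate.
TERM: introduce A -> g, B -> h and substitute in every rule of length ≥2.
BIN: L -> ALA becomes L -> AC, C -> LA; S -> BSR becomes S -> BD, D -> SR.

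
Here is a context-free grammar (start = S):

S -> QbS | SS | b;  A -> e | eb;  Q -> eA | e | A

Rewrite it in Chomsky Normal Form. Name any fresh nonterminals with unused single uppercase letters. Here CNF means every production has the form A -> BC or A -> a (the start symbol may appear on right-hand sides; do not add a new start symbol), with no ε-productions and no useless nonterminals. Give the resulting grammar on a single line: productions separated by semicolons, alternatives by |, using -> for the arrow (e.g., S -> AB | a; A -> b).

No ε-productions.
After unit-elimination: S -> b | SS | QbS; A -> e | eb; Q -> e | eA | eb.
TERM: introduce C -> b, B -> e and substitute in every rule of length ≥2.
BIN: S -> QCS becomes S -> QD, D -> CS.

S -> b | QD | SS; A -> e | BC; B -> e; C -> b; D -> CS; Q -> e | BA | BC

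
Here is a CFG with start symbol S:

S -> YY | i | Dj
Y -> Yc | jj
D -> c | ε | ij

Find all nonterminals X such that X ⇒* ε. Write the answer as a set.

{D}

Directly nullable (have an ε-rule): {D}.
Not nullable: S, Y — each has a terminal in every rule's right-hand side or depends on a non-nullable symbol.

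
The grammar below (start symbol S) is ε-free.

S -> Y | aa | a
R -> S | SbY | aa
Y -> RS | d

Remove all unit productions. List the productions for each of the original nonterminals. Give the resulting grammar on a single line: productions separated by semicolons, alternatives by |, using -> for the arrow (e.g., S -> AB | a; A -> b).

S -> a | d | RS | aa; R -> a | d | RS | aa | SbY; Y -> d | RS

Unit productions: R->S, S->Y.
Unit pairs (A ⇒* B via units): (R,S), (R,Y), (S,Y).
S: inherits non-unit rules of {S, Y} → RS | a | aa | d.
R: inherits non-unit rules of {R, S, Y} → RS | SbY | a | aa | d.
Y: inherits non-unit rules of {Y} → RS | d.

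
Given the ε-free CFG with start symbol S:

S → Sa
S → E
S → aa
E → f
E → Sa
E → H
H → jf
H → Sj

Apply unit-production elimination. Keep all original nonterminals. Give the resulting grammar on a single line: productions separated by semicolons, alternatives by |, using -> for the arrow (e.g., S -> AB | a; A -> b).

Unit productions: E->H, S->E.
Unit pairs (A ⇒* B via units): (E,H), (S,E), (S,H).
S: inherits non-unit rules of {E, H, S} → Sa | Sj | aa | f | jf.
E: inherits non-unit rules of {E, H} → Sa | Sj | f | jf.
H: inherits non-unit rules of {H} → Sj | jf.

S -> f | Sa | Sj | aa | jf; E -> f | Sa | Sj | jf; H -> Sj | jf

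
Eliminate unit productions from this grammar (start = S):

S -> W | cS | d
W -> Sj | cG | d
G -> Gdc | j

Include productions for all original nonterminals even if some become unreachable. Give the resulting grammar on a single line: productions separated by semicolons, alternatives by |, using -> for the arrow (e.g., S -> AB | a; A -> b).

S -> d | Sj | cG | cS; G -> j | Gdc; W -> d | Sj | cG

Unit productions: S->W.
Unit pairs (A ⇒* B via units): (S,W).
S: inherits non-unit rules of {S, W} → Sj | cG | cS | d.
G: inherits non-unit rules of {G} → Gdc | j.
W: inherits non-unit rules of {W} → Sj | cG | d.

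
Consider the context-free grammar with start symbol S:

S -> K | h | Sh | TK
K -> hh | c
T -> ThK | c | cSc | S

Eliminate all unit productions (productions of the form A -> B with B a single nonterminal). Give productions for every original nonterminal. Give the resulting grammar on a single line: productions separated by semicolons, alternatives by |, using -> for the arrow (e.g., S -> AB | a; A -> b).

Unit productions: S->K, T->S.
Unit pairs (A ⇒* B via units): (S,K), (T,K), (T,S).
S: inherits non-unit rules of {K, S} → Sh | TK | c | h | hh.
K: inherits non-unit rules of {K} → c | hh.
T: inherits non-unit rules of {K, S, T} → Sh | TK | ThK | c | cSc | h | hh.

S -> c | h | Sh | TK | hh; K -> c | hh; T -> c | h | Sh | TK | hh | ThK | cSc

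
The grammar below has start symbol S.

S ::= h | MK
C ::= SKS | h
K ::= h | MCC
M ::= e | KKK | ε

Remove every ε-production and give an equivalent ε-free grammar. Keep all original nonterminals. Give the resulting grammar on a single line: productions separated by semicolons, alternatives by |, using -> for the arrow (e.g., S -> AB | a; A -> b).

S -> K | h | MK; C -> h | SKS; K -> h | CC | MCC; M -> e | KKK

Nullable set: {M}.
S -> MK: M nullable, giving K | MK.
K -> MCC: M nullable, giving CC | MCC.
Drop M -> ε.
Unchanged (no nullable symbols): S -> h; C -> SKS; C -> h; K -> h; M -> KKK; M -> e.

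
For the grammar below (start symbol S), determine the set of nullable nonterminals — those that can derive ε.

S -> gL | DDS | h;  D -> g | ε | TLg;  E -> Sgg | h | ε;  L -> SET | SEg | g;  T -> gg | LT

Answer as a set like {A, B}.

Directly nullable (have an ε-rule): {D, E}.
Not nullable: L, S, T — each has a terminal in every rule's right-hand side or depends on a non-nullable symbol.

{D, E}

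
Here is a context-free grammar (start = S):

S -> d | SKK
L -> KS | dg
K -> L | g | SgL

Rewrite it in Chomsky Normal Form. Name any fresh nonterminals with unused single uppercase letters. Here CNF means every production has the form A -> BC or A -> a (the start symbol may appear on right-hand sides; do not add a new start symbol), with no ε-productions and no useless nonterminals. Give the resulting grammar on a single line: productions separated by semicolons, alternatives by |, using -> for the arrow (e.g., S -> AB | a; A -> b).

S -> d | SD; A -> g; B -> d; C -> AL; D -> KK; K -> g | BA | KS | SC; L -> BA | KS

No ε-productions.
After unit-elimination: S -> d | SKK; K -> g | KS | dg | SgL; L -> KS | dg.
TERM: introduce B -> d, A -> g and substitute in every rule of length ≥2.
BIN: K -> SAL becomes K -> SC, C -> AL; S -> SKK becomes S -> SD, D -> KK.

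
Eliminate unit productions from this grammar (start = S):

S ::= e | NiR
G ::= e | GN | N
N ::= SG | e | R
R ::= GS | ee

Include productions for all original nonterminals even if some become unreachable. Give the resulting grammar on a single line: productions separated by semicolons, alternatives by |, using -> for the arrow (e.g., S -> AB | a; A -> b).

S -> e | NiR; G -> e | GN | GS | SG | ee; N -> e | GS | SG | ee; R -> GS | ee

Unit productions: G->N, N->R.
Unit pairs (A ⇒* B via units): (G,N), (G,R), (N,R).
S: inherits non-unit rules of {S} → NiR | e.
G: inherits non-unit rules of {G, N, R} → GN | GS | SG | e | ee.
N: inherits non-unit rules of {N, R} → GS | SG | e | ee.
R: inherits non-unit rules of {R} → GS | ee.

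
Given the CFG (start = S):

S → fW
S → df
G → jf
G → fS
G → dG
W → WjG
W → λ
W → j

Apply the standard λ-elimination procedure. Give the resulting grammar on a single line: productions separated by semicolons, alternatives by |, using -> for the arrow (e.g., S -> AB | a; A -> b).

Nullable set: {W}.
S -> fW: W nullable, giving f | fW.
Drop W -> λ.
W -> WjG: W nullable, giving WjG | jG.
Unchanged (no nullable symbols): S -> df; G -> dG; G -> fS; G -> jf; W -> j.

S -> f | df | fW; G -> dG | fS | jf; W -> j | jG | WjG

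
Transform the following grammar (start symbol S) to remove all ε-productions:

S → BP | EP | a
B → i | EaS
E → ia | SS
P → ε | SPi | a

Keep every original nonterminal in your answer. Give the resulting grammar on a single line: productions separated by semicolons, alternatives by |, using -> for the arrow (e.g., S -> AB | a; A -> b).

S -> B | E | a | BP | EP; B -> i | EaS; E -> SS | ia; P -> a | Si | SPi

Nullable set: {P}.
S -> BP: P nullable, giving B | BP.
S -> EP: P nullable, giving E | EP.
Drop P -> ε.
P -> SPi: P nullable, giving SPi | Si.
Unchanged (no nullable symbols): S -> a; B -> EaS; B -> i; E -> SS; E -> ia; P -> a.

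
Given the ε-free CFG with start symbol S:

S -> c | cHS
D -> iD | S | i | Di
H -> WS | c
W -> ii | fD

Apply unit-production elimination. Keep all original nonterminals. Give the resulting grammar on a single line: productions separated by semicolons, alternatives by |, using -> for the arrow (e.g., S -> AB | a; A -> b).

Unit productions: D->S.
Unit pairs (A ⇒* B via units): (D,S).
S: inherits non-unit rules of {S} → c | cHS.
D: inherits non-unit rules of {D, S} → Di | c | cHS | i | iD.
H: inherits non-unit rules of {H} → WS | c.
W: inherits non-unit rules of {W} → fD | ii.

S -> c | cHS; D -> c | i | Di | iD | cHS; H -> c | WS; W -> fD | ii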